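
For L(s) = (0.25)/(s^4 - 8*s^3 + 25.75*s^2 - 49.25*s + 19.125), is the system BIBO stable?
Denominator: s^4 - 8*s^3 + 25.75*s^2 - 49.25*s + 19.125 = (s - 0.5)(s - 4.5)(s^2 - 3*s + 8.5). Poles: 0.5, 1.5 + 2.5j, 1.5 - 2.5j, 4.5. All Re(p)<0: No (unstable)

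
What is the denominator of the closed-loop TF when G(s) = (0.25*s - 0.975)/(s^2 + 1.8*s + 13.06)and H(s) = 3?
Characteristic poly = G_den * H_den + G_num * H_num = (s^2 + 1.8*s + 13.06) + (0.75*s - 2.925) = s^2 + 2.55*s + 10.135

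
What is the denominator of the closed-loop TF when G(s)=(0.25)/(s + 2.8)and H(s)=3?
Characteristic poly = G_den * H_den + G_num * H_num = (s + 2.8) + (0.75) = s + 3.55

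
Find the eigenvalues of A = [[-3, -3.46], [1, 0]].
Eigenvalues solve det(λI - A) = 0.
Characteristic polynomial: λ^2 + 3*λ + 3.46 = 0.
Roots: -1.5 + 1.1j, -1.5 - 1.1j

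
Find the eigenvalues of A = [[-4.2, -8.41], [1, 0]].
Eigenvalues solve det(λI - A) = 0.
Characteristic polynomial: λ^2 + 4.2*λ + 8.41 = 0.
Roots: -2.1 + 2j, -2.1 - 2j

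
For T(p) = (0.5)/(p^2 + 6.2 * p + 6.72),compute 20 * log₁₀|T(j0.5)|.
Substitute p = j*0.5: T(j0.5) = 0.062851 - 0.0301141j.
|T(j0.5)| = sqrt(Re² + Im²) = 0.06969.
20*log₁₀(0.06969) = -23.14 dB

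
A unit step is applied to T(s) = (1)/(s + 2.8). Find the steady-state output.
FVT: lim_{t→∞} y(t) = lim_{s→0} s*Y(s) where Y(s) = T(s)/s.
= lim_{s→0} T(s) = T(0) = num(0)/den(0) = 1/2.8 = 0.3571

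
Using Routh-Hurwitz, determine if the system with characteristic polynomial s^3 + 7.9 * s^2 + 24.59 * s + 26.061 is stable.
Routh array:
s^3: [1, 24.59]; s^2: [7.9, 26.061]; s^1: [21.2911]; s^0: [26.061]
First column: [1, 7.9, 21.2911, 26.061]. Sign changes = 0.
Yes, stable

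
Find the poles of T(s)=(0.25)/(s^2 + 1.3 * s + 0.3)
Set denominator = 0: s^2 + 1.3*s + 0.3 = (s + 1)(s + 0.3) = 0 → Poles: -0.3, -1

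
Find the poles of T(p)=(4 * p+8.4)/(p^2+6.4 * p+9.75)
Set denominator = 0: p^2 + 6.4*p + 9.75 = (p + 2.5)(p + 3.9) = 0 → Poles: -2.5, -3.9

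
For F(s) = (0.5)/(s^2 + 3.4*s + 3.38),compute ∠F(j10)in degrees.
Substitute s = j*10: F(j10) = -0.00460471 - 0.00162037j.
∠F(j10) = atan2(Im, Re) = atan2(-0.00162037, -0.00460471) = -160.61°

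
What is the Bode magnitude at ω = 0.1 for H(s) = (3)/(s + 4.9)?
Substitute s = j*0.1: H(j0.1) = 0.61199 - 0.0124896j.
|H(j0.1)| = sqrt(Re² + Im²) = 0.6121.
20*log₁₀(0.6121) = -4.26 dB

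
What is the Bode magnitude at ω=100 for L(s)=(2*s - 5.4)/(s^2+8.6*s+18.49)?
Substitute s = j*100: L(j100) = 0.00225067 - 0.0198431j.
|L(j100)| = sqrt(Re² + Im²) = 0.01997.
20*log₁₀(0.01997) = -33.99 dB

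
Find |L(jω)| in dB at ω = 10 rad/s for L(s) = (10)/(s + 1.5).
Substitute s = j*10: L(j10) = 0.146699 - 0.977995j.
|L(j10)| = sqrt(Re² + Im²) = 0.9889.
20*log₁₀(0.9889) = -0.10 dB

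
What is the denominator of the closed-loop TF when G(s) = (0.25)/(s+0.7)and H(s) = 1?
Characteristic poly = G_den * H_den + G_num * H_num = (s + 0.7) + (0.25) = s + 0.95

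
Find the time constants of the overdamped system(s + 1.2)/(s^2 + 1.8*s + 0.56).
Overdamped: real poles at -0.4, -1.4. τ = -1/pole → τ₁ = 2.5, τ₂ = 0.7143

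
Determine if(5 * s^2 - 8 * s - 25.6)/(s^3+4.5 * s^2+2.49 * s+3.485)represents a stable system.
Denominator: s^3 + 4.5*s^2 + 2.49*s + 3.485 = (s + 4.1)(s^2 + 0.4*s + 0.85). Poles: -0.2 + 0.9j, -0.2 - 0.9j, -4.1. All Re(p)<0: Yes (stable)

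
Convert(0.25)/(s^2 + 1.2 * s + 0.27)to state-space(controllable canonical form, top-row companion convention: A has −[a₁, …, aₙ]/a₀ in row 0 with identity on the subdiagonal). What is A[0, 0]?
Reachable canonical form for den = s^2 + 1.2*s + 0.27: top row of A = -[a₁,a₂,...,aₙ]/a₀, ones on the subdiagonal, zeros elsewhere.
A = [[-1.2, -0.27], [1, 0]].
A[0,0] = -1.2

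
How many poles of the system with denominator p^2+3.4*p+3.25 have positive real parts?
Poles: -1.7 + 0.6j, -1.7 - 0.6j. RHP poles (Re>0): 0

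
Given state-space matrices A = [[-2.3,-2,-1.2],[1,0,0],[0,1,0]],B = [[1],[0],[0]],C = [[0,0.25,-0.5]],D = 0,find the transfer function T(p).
T(p) = C(pI - A)⁻¹B + D.
Characteristic polynomial det(pI - A) = p^3 + 2.3*p^2 + 2*p + 1.2.
Numerator from C·adj(pI-A)·B + D·det(pI-A) = 0.25*p - 0.5.
T(p) = (0.25*p - 0.5)/(p^3 + 2.3*p^2 + 2*p + 1.2)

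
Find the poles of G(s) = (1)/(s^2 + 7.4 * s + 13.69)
Set denominator = 0: s^2 + 7.4*s + 13.69 = (s + 3.7)(s + 3.7) = 0 → Poles: -3.7, -3.7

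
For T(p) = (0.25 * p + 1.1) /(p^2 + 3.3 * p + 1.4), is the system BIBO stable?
Denominator: p^2 + 3.3*p + 1.4 = (p + 2.8)(p + 0.5). Poles: -0.5, -2.8. All Re(p)<0: Yes (stable)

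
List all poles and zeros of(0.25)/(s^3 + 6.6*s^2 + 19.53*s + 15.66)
Set denominator = 0: s^3 + 6.6*s^2 + 19.53*s + 15.66 = (s + 1.2)(s^2 + 5.4*s + 13.05) = 0 → Poles: -1.2, -2.7 + 2.4j, -2.7 - 2.4j
Numerator is a nonzero constant (0.25) → Zeros: none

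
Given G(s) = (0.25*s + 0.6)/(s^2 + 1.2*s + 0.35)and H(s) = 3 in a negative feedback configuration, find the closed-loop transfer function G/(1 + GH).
Closed-loop T = G/(1+GH).
Numerator: G_num * H_den = 0.25*s + 0.6.
Denominator: G_den * H_den + G_num * H_num = (s^2 + 1.2*s + 0.35) + (0.75*s + 1.8) = s^2 + 1.95*s + 2.15.
T(s) = (0.25*s + 0.6)/(s^2 + 1.95*s + 2.15)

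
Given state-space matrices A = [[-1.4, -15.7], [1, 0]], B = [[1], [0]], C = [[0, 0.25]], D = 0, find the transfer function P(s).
P(s) = C(sI - A)⁻¹B + D.
Characteristic polynomial det(sI - A) = s^2 + 1.4*s + 15.7.
Numerator from C·adj(sI-A)·B + D·det(sI-A) = 0.25.
P(s) = (0.25)/(s^2 + 1.4*s + 15.7)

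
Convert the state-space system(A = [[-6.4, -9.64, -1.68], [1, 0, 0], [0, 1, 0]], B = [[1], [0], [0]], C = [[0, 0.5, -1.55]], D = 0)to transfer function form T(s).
T(s) = C(sI - A)⁻¹B + D.
Characteristic polynomial det(sI - A) = s^3 + 6.4*s^2 + 9.64*s + 1.68.
Numerator from C·adj(sI-A)·B + D·det(sI-A) = 0.5*s - 1.55.
T(s) = (0.5*s - 1.55)/(s^3 + 6.4*s^2 + 9.64*s + 1.68)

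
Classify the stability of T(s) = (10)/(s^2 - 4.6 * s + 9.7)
Denominator: s^2 - 4.6*s + 9.7. Poles: 2.3 + 2.1j, 2.3 - 2.1j. Unstable (2 pole(s) in RHP)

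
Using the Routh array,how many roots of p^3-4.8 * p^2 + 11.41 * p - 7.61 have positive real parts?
Routh array:
p^3: [1, 11.41]; p^2: [-4.8, -7.61]; p^1: [9.82458]; p^0: [-7.61]
First column: [1, -4.8, 9.82458, -7.61]. Sign changes = RHP roots = 3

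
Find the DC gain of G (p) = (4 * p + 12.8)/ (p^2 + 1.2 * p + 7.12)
DC gain = G(0) = num(0)/den(0) = 12.8/7.12 = 1.798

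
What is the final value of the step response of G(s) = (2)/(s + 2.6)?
FVT: lim_{t→∞} y(t) = lim_{s→0} s*Y(s) where Y(s) = G(s)/s.
= lim_{s→0} G(s) = G(0) = num(0)/den(0) = 2/2.6 = 0.7692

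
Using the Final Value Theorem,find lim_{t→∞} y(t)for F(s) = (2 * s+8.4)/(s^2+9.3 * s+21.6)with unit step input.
FVT: lim_{t→∞} y(t) = lim_{s→0} s*Y(s) where Y(s) = F(s)/s.
= lim_{s→0} F(s) = F(0) = num(0)/den(0) = 8.4/21.6 = 0.3889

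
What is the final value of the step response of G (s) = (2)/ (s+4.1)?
FVT: lim_{t→∞} y(t) = lim_{s→0} s*Y(s) where Y(s) = G(s)/s.
= lim_{s→0} G(s) = G(0) = num(0)/den(0) = 2/4.1 = 0.4878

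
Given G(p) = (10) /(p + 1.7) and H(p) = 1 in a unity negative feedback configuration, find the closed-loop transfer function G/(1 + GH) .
Closed-loop T = G/(1+GH).
Numerator: G_num * H_den = 10.
Denominator: G_den * H_den + G_num * H_num = (p + 1.7) + (10) = p + 11.7.
T(p) = (10)/(p + 11.7)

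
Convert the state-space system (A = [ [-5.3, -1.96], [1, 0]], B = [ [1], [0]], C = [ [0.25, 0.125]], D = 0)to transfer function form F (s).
F(s) = C(sI - A)⁻¹B + D.
Characteristic polynomial det(sI - A) = s^2 + 5.3*s + 1.96.
Numerator from C·adj(sI-A)·B + D·det(sI-A) = 0.25*s + 0.125.
F(s) = (0.25*s + 0.125)/(s^2 + 5.3*s + 1.96)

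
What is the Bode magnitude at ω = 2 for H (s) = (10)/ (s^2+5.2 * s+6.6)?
Substitute s = j*2: H(j2) = 0.226244 - 0.904977j.
|H(j2)| = sqrt(Re² + Im²) = 0.9328.
20*log₁₀(0.9328) = -0.60 dB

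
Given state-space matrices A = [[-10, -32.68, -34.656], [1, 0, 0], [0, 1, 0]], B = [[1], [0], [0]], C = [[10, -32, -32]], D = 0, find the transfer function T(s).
T(s) = C(sI - A)⁻¹B + D.
Characteristic polynomial det(sI - A) = s^3 + 10*s^2 + 32.68*s + 34.656.
Numerator from C·adj(sI-A)·B + D·det(sI-A) = 10*s^2 - 32*s - 32.
T(s) = (10*s^2 - 32*s - 32)/(s^3 + 10*s^2 + 32.68*s + 34.656)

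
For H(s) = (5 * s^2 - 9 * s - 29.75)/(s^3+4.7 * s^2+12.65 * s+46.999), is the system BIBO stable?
Denominator: s^3 + 4.7*s^2 + 12.65*s + 46.999 = (s + 4.3)(s^2 + 0.4*s + 10.93). Poles: -0.2 + 3.3j, -0.2 - 3.3j, -4.3. All Re(p)<0: Yes (stable)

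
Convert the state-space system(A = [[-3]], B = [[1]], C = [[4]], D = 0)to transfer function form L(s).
L(s) = C(sI - A)⁻¹B + D.
Characteristic polynomial det(sI - A) = s + 3.
Numerator from C·adj(sI-A)·B + D·det(sI-A) = 4.
L(s) = (4)/(s + 3)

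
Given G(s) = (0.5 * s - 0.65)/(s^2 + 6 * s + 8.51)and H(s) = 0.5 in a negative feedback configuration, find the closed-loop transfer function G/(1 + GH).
Closed-loop T = G/(1+GH).
Numerator: G_num * H_den = 0.5*s - 0.65.
Denominator: G_den * H_den + G_num * H_num = (s^2 + 6*s + 8.51) + (0.25*s - 0.325) = s^2 + 6.25*s + 8.185.
T(s) = (0.5*s - 0.65)/(s^2 + 6.25*s + 8.185)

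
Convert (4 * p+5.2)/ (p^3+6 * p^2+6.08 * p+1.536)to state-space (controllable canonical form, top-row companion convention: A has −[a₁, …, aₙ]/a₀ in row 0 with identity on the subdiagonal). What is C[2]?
Reachable canonical form: C = numerator coefficients (right-aligned, zero-padded to length n).
num = 4*p + 5.2, C = [[0, 4, 5.2]].
C[2] = 5.2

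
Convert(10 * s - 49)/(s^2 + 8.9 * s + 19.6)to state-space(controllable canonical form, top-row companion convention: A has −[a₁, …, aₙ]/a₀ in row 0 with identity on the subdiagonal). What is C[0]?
Reachable canonical form: C = numerator coefficients (right-aligned, zero-padded to length n).
num = 10*s - 49, C = [[10, -49]].
C[0] = 10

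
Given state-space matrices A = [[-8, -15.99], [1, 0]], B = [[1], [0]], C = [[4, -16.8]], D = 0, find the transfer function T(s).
T(s) = C(sI - A)⁻¹B + D.
Characteristic polynomial det(sI - A) = s^2 + 8*s + 15.99.
Numerator from C·adj(sI-A)·B + D·det(sI-A) = 4*s - 16.8.
T(s) = (4*s - 16.8)/(s^2 + 8*s + 15.99)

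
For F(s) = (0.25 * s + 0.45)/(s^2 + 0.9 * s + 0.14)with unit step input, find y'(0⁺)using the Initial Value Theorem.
IVT: y'(0⁺) = lim_{s→∞} s²·Y(s) = lim_{s→∞} s·F(s).
deg(num) = 1, deg(den) = 2, relative degree = 1, so s·F(s) → (leading num)/(leading den) = 0.25/1 = 0.25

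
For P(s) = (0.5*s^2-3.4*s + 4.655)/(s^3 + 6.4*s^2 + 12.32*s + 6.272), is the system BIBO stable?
Denominator: s^3 + 6.4*s^2 + 12.32*s + 6.272 = (s + 2.8)(s + 2.8)(s + 0.8). Poles: -0.8, -2.8, -2.8. All Re(p)<0: Yes (stable)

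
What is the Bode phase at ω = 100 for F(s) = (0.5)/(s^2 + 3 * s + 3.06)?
Substitute s = j*100: F(j100) = -4.99703e-05 - 1.49957e-06j.
∠F(j100) = atan2(Im, Re) = atan2(-1.49957e-06, -4.99703e-05) = -178.28°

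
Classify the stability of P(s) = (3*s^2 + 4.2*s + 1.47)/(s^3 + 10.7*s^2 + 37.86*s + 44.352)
Denominator: s^3 + 10.7*s^2 + 37.86*s + 44.352 = (s + 3.3)(s + 4.2)(s + 3.2). Poles: -3.2, -3.3, -4.2. Stable (all poles in LHP)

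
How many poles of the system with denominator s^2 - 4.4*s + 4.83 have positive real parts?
s^2 - 4.4*s + 4.83 = (s - 2.3)(s - 2.1). Poles: 2.1, 2.3. RHP poles (Re>0): 2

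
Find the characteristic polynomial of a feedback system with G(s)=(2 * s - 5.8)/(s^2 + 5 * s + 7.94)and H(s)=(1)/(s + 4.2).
Characteristic poly = G_den * H_den + G_num * H_num = (s^3 + 9.2*s^2 + 28.94*s + 33.348) + (2*s - 5.8) = s^3 + 9.2*s^2 + 30.94*s + 27.548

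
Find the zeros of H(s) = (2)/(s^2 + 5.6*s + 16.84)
Numerator is a nonzero constant (2) → Zeros: none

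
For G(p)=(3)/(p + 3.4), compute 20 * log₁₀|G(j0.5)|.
Substitute p = j*0.5: G(j0.5) = 0.863675 - 0.127011j.
|G(j0.5)| = sqrt(Re² + Im²) = 0.873.
20*log₁₀(0.873) = -1.18 dB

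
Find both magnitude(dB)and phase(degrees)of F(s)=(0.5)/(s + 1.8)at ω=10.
Substitute s = j*10: F(j10) = 0.00871755 - 0.0484308j.
|F| = 20*log₁₀(sqrt(Re²+Im²)) = -26.16 dB.
∠F = atan2(Im, Re) = -79.80°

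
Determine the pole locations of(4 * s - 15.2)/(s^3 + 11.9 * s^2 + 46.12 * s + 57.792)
Set denominator = 0: s^3 + 11.9*s^2 + 46.12*s + 57.792 = (s + 4.8)(s + 4.3)(s + 2.8) = 0 → Poles: -2.8, -4.3, -4.8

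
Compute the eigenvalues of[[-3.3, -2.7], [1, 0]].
Eigenvalues solve det(λI - A) = 0.
Characteristic polynomial: λ^2 + 3.3*λ + 2.7 = 0.
Factor: (λ + 1.8)(λ + 1.5) = 0.
Roots: -1.5, -1.8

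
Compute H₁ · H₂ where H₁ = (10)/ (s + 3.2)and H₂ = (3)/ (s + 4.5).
Series: H = H₁ · H₂ = (n₁·n₂)/(d₁·d₂).
Num: n₁·n₂ = 30. Den: d₁·d₂ = s^2 + 7.7*s + 14.4.
H(s) = (30)/(s^2 + 7.7*s + 14.4)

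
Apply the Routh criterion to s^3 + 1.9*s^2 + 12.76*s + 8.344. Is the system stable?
Routh array:
s^3: [1, 12.76]; s^2: [1.9, 8.344]; s^1: [8.36842]; s^0: [8.344]
First column: [1, 1.9, 8.36842, 8.344]. Sign changes = 0.
Yes, stable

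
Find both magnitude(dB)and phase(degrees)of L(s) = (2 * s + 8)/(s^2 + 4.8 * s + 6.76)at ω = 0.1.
Substitute s = j*0.1: L(j0.1) = 1.18132 - 0.0543752j.
|L| = 20*log₁₀(sqrt(Re²+Im²)) = 1.46 dB.
∠L = atan2(Im, Re) = -2.64°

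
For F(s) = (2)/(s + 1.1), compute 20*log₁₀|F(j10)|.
Substitute s = j*10: F(j10) = 0.021737 - 0.197609j.
|F(j10)| = sqrt(Re² + Im²) = 0.1988.
20*log₁₀(0.1988) = -14.03 dB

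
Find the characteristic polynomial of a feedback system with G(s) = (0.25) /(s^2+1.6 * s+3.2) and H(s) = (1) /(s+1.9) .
Characteristic poly = G_den * H_den + G_num * H_num = (s^3 + 3.5*s^2 + 6.24*s + 6.08) + (0.25) = s^3 + 3.5*s^2 + 6.24*s + 6.33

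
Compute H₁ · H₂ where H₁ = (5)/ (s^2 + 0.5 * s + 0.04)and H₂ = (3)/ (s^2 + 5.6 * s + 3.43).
Series: H = H₁ · H₂ = (n₁·n₂)/(d₁·d₂).
Num: n₁·n₂ = 15. Den: d₁·d₂ = s^4 + 6.1*s^3 + 6.27*s^2 + 1.939*s + 0.1372.
H(s) = (15)/(s^4 + 6.1*s^3 + 6.27*s^2 + 1.939*s + 0.1372)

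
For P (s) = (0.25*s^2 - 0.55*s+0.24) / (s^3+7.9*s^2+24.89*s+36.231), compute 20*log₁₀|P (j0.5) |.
Substitute s = j*0.5: P(j0.5) = 0.00203164 - 0.00875846j.
|P(j0.5)| = sqrt(Re² + Im²) = 0.008991.
20*log₁₀(0.008991) = -40.92 dB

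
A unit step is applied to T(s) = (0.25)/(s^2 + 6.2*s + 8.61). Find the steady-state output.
FVT: lim_{t→∞} y(t) = lim_{s→0} s*Y(s) where Y(s) = T(s)/s.
= lim_{s→0} T(s) = T(0) = num(0)/den(0) = 0.25/8.61 = 0.02904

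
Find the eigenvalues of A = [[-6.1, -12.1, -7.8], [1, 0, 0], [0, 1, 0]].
Eigenvalues solve det(λI - A) = 0.
Characteristic polynomial: λ^3 + 6.1*λ^2 + 12.1*λ + 7.8 = 0.
Factor: (λ + 2)(λ + 1.5)(λ + 2.6) = 0.
Roots: -1.5, -2, -2.6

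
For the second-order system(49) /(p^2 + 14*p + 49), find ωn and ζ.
Standard form: ωn²/(p²+2ζωn·p+ωn²).
const=49=ωn² → ωn=7, p coeff=14=2ζωn → ζ=1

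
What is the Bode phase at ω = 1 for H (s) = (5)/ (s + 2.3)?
Substitute s = j*1: H(j1) = 1.8283 - 0.794913j.
∠H(j1) = atan2(Im, Re) = atan2(-0.794913, 1.8283) = -23.50°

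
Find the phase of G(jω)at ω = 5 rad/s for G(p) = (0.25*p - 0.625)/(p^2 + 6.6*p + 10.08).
Substitute p = j*5: G(j5) = 0.0385596 + 0.00150579j.
∠G(j5) = atan2(Im, Re) = atan2(0.00150579, 0.0385596) = 2.24°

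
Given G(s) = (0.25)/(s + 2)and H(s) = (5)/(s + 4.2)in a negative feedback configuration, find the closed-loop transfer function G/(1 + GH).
Closed-loop T = G/(1+GH).
Numerator: G_num * H_den = 0.25*s + 1.05.
Denominator: G_den * H_den + G_num * H_num = (s^2 + 6.2*s + 8.4) + (1.25) = s^2 + 6.2*s + 9.65.
T(s) = (0.25*s + 1.05)/(s^2 + 6.2*s + 9.65)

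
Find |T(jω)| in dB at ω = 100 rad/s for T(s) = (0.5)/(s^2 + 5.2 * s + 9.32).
Substitute s = j*100: T(j100) = -4.99114e-05 - 2.59782e-06j.
|T(j100)| = sqrt(Re² + Im²) = 4.998e-05.
20*log₁₀(4.998e-05) = -86.02 dB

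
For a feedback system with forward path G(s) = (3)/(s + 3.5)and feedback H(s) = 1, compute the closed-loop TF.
Closed-loop T = G/(1+GH).
Numerator: G_num * H_den = 3.
Denominator: G_den * H_den + G_num * H_num = (s + 3.5) + (3) = s + 6.5.
T(s) = (3)/(s + 6.5)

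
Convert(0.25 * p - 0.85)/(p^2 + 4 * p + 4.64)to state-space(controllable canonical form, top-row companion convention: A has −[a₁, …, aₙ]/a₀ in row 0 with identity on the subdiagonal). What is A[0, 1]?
Reachable canonical form for den = p^2 + 4*p + 4.64: top row of A = -[a₁,a₂,...,aₙ]/a₀, ones on the subdiagonal, zeros elsewhere.
A = [[-4, -4.64], [1, 0]].
A[0,1] = -4.64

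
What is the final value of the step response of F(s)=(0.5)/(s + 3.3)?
FVT: lim_{t→∞} y(t) = lim_{s→0} s*Y(s) where Y(s) = F(s)/s.
= lim_{s→0} F(s) = F(0) = num(0)/den(0) = 0.5/3.3 = 0.1515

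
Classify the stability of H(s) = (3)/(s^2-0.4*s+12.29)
Denominator: s^2 - 0.4*s + 12.29. Poles: 0.2 + 3.5j, 0.2 - 3.5j. Unstable (2 pole(s) in RHP)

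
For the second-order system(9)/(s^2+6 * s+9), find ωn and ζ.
Standard form: ωn²/(s²+2ζωn·s+ωn²).
const=9=ωn² → ωn=3, s coeff=6=2ζωn → ζ=1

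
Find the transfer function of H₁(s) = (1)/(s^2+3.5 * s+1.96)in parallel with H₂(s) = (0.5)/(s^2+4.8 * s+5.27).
Parallel: H = H₁ + H₂ = (n₁·d₂ + n₂·d₁)/(d₁·d₂).
n₁·d₂ = s^2 + 4.8*s + 5.27. n₂·d₁ = 0.5*s^2 + 1.75*s + 0.98. Sum = 1.5*s^2 + 6.55*s + 6.25. d₁·d₂ = s^4 + 8.3*s^3 + 24.03*s^2 + 27.853*s + 10.3292.
H(s) = (1.5*s^2 + 6.55*s + 6.25)/(s^4 + 8.3*s^3 + 24.03*s^2 + 27.853*s + 10.3292)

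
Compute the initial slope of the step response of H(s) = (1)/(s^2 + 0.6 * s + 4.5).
IVT: y'(0⁺) = lim_{s→∞} s²·Y(s) = lim_{s→∞} s·H(s).
deg(num) = 0, deg(den) = 2, relative degree = 2 ≥ 2, so s·H(s) → 0. Initial slope = 0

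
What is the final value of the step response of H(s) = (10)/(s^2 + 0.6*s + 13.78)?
FVT: lim_{t→∞} y(t) = lim_{s→0} s*Y(s) where Y(s) = H(s)/s.
= lim_{s→0} H(s) = H(0) = num(0)/den(0) = 10/13.78 = 0.7257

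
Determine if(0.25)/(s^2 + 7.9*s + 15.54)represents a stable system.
Denominator: s^2 + 7.9*s + 15.54 = (s + 4.2)(s + 3.7). Poles: -3.7, -4.2. All Re(p)<0: Yes (stable)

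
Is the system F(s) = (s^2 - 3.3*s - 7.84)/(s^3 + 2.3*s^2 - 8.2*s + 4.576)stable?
Denominator: s^3 + 2.3*s^2 - 8.2*s + 4.576 = (s - 1.3)(s + 4.4)(s - 0.8). Poles: -4.4, 0.8, 1.3. All Re(p)<0: No (unstable)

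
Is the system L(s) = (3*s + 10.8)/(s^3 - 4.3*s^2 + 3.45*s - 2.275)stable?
Denominator: s^3 - 4.3*s^2 + 3.45*s - 2.275 = (s - 3.5)(s^2 - 0.8*s + 0.65). Poles: 0.4 + 0.7j, 0.4 - 0.7j, 3.5. All Re(p)<0: No (unstable)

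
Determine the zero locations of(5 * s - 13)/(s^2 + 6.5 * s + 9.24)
Set numerator = 0: 5*s - 13 = 0 → Zeros: 2.6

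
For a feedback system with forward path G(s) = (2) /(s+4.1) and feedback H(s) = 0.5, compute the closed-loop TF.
Closed-loop T = G/(1+GH).
Numerator: G_num * H_den = 2.
Denominator: G_den * H_den + G_num * H_num = (s + 4.1) + (1) = s + 5.1.
T(s) = (2)/(s + 5.1)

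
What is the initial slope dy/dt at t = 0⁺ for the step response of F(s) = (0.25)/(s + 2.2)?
IVT: y'(0⁺) = lim_{s→∞} s²·Y(s) = lim_{s→∞} s·F(s).
deg(num) = 0, deg(den) = 1, relative degree = 1, so s·F(s) → (leading num)/(leading den) = 0.25/1 = 0.25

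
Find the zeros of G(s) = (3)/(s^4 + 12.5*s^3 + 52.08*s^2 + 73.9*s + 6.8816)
Numerator is a nonzero constant (3) → Zeros: none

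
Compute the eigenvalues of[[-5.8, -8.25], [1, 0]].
Eigenvalues solve det(λI - A) = 0.
Characteristic polynomial: λ^2 + 5.8*λ + 8.25 = 0.
Factor: (λ + 2.5)(λ + 3.3) = 0.
Roots: -2.5, -3.3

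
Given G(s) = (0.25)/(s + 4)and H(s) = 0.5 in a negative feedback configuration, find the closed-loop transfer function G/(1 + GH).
Closed-loop T = G/(1+GH).
Numerator: G_num * H_den = 0.25.
Denominator: G_den * H_den + G_num * H_num = (s + 4) + (0.125) = s + 4.125.
T(s) = (0.25)/(s + 4.125)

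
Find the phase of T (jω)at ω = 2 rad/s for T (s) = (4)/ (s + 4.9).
Substitute s = j*2: T(j2) = 0.69975 - 0.285612j.
∠T(j2) = atan2(Im, Re) = atan2(-0.285612, 0.69975) = -22.20°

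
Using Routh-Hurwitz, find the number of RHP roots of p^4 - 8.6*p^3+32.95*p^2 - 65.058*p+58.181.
Routh array:
p^4: [1, 32.95, 58.181]; p^3: [-8.6, -65.058]; p^2: [25.3851, 58.181]; p^1: [-45.3474]; p^0: [58.181]
First column: [1, -8.6, 25.3851, -45.3474, 58.181]. Sign changes = RHP roots = 4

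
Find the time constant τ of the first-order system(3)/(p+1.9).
First-order system: τ = -1/pole. Pole = -1.9. τ = -1/(-1.9) = 0.5263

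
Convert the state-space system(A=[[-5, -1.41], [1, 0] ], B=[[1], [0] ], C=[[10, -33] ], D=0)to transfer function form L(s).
L(s) = C(sI - A)⁻¹B + D.
Characteristic polynomial det(sI - A) = s^2 + 5*s + 1.41.
Numerator from C·adj(sI-A)·B + D·det(sI-A) = 10*s - 33.
L(s) = (10*s - 33)/(s^2 + 5*s + 1.41)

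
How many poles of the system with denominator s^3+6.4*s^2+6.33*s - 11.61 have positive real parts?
s^3 + 6.4*s^2 + 6.33*s - 11.61 = (s - 0.9)(s + 3)(s + 4.3). Poles: -3, -4.3, 0.9. RHP poles (Re>0): 1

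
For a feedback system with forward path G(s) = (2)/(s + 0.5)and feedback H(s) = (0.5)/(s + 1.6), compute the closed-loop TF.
Closed-loop T = G/(1+GH).
Numerator: G_num * H_den = 2*s + 3.2.
Denominator: G_den * H_den + G_num * H_num = (s^2 + 2.1*s + 0.8) + (1) = s^2 + 2.1*s + 1.8.
T(s) = (2*s + 3.2)/(s^2 + 2.1*s + 1.8)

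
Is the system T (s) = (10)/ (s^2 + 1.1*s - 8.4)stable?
Denominator: s^2 + 1.1*s - 8.4 = (s - 2.4)(s + 3.5). Poles: -3.5, 2.4. All Re(p)<0: No (unstable)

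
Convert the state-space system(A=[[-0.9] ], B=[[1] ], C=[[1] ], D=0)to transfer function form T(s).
T(s) = C(sI - A)⁻¹B + D.
Characteristic polynomial det(sI - A) = s + 0.9.
Numerator from C·adj(sI-A)·B + D·det(sI-A) = 1.
T(s) = (1)/(s + 0.9)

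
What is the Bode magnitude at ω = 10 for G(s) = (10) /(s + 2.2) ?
Substitute s = j*10: G(j10) = 0.209844 - 0.953834j.
|G(j10)| = sqrt(Re² + Im²) = 0.9766.
20*log₁₀(0.9766) = -0.21 dB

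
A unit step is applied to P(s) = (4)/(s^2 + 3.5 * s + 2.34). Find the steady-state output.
FVT: lim_{t→∞} y(t) = lim_{s→0} s*Y(s) where Y(s) = P(s)/s.
= lim_{s→0} P(s) = P(0) = num(0)/den(0) = 4/2.34 = 1.709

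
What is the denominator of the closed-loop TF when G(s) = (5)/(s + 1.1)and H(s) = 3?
Characteristic poly = G_den * H_den + G_num * H_num = (s + 1.1) + (15) = s + 16.1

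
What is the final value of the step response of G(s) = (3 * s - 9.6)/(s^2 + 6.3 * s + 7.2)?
FVT: lim_{t→∞} y(t) = lim_{s→0} s*Y(s) where Y(s) = G(s)/s.
= lim_{s→0} G(s) = G(0) = num(0)/den(0) = -9.6/7.2 = -1.333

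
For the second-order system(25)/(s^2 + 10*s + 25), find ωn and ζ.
Standard form: ωn²/(s²+2ζωn·s+ωn²).
const=25=ωn² → ωn=5, s coeff=10=2ζωn → ζ=1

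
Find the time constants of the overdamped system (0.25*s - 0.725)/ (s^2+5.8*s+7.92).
Overdamped: real poles at -3.6, -2.2. τ = -1/pole → τ₁ = 0.2778, τ₂ = 0.4545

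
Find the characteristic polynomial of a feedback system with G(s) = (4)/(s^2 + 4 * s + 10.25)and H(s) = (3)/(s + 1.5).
Characteristic poly = G_den * H_den + G_num * H_num = (s^3 + 5.5*s^2 + 16.25*s + 15.375) + (12) = s^3 + 5.5*s^2 + 16.25*s + 27.375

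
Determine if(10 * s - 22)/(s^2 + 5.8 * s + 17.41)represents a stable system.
Denominator: s^2 + 5.8*s + 17.41. Poles: -2.9 + 3j, -2.9 - 3j. All Re(p)<0: Yes (stable)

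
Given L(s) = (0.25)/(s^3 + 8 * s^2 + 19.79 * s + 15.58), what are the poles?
Set denominator = 0: s^3 + 8*s^2 + 19.79*s + 15.58 = (s + 2)(s + 1.9)(s + 4.1) = 0 → Poles: -1.9, -2, -4.1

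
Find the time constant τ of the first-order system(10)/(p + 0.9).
First-order system: τ = -1/pole. Pole = -0.9. τ = -1/(-0.9) = 1.111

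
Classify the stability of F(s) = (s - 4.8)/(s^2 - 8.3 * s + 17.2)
Denominator: s^2 - 8.3*s + 17.2 = (s - 4.3)(s - 4). Poles: 4, 4.3. Unstable (2 pole(s) in RHP)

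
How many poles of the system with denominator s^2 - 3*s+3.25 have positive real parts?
Poles: 1.5 + 1j, 1.5 - 1j. RHP poles (Re>0): 2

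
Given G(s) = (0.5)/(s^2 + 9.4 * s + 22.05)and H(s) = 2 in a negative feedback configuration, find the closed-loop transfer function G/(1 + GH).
Closed-loop T = G/(1+GH).
Numerator: G_num * H_den = 0.5.
Denominator: G_den * H_den + G_num * H_num = (s^2 + 9.4*s + 22.05) + (1) = s^2 + 9.4*s + 23.05.
T(s) = (0.5)/(s^2 + 9.4*s + 23.05)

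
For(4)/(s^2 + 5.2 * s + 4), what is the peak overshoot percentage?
Standard form: ωn²/(s²+2ζωn·s+ωn²) → ωn = 2, ζ = 1.3.
ζ ≥ 1, so the response is non-oscillatory: peak overshoot = 0%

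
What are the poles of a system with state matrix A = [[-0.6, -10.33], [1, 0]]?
Eigenvalues solve det(λI - A) = 0.
Characteristic polynomial: λ^2 + 0.6*λ + 10.33 = 0.
Roots: -0.3 + 3.2j, -0.3 - 3.2j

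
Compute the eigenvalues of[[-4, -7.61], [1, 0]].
Eigenvalues solve det(λI - A) = 0.
Characteristic polynomial: λ^2 + 4*λ + 7.61 = 0.
Roots: -2 + 1.9j, -2 - 1.9j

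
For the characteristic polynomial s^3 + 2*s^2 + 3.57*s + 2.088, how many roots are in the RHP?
s^3 + 2*s^2 + 3.57*s + 2.088 = (s + 0.8)(s^2 + 1.2*s + 2.61). Poles: -0.6 + 1.5j, -0.6 - 1.5j, -0.8. RHP poles (Re>0): 0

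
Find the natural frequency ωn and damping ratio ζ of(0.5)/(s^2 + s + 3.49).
Underdamped: complex pole -0.5 + 1.8j. ωn = |pole| = 1.868, ζ = -Re(pole)/ωn = 0.2676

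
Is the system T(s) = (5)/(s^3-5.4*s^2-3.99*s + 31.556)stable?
Denominator: s^3 - 5.4*s^2 - 3.99*s + 31.556 = (s - 4.9)(s - 2.8)(s + 2.3). Poles: -2.3, 2.8, 4.9. All Re(p)<0: No (unstable)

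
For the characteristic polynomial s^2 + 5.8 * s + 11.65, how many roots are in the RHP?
Poles: -2.9 + 1.8j, -2.9 - 1.8j. RHP poles (Re>0): 0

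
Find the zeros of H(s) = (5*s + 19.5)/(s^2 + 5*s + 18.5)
Set numerator = 0: 5*s + 19.5 = 0 → Zeros: -3.9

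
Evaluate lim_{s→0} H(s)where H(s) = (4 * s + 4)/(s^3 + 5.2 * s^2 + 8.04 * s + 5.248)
DC gain = H(0) = num(0)/den(0) = 4/5.248 = 0.7622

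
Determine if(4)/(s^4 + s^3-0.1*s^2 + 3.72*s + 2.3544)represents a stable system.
Denominator: s^4 + s^3 - 0.1*s^2 + 3.72*s + 2.3544 = (s + 0.6)(s + 1.8)(s^2 - 1.4*s + 2.18). Poles: -0.6, -1.8, 0.7 + 1.3j, 0.7 - 1.3j. All Re(p)<0: No (unstable)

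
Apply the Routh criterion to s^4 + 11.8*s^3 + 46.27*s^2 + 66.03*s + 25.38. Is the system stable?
Routh array:
s^4: [1, 46.27, 25.38]; s^3: [11.8, 66.03]; s^2: [40.6742, 25.38]; s^1: [58.667]; s^0: [25.38]
First column: [1, 11.8, 40.6742, 58.667, 25.38]. Sign changes = 0.
Yes, stable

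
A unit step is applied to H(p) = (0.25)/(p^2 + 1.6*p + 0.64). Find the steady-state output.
FVT: lim_{t→∞} y(t) = lim_{p→0} p*Y(p) where Y(p) = H(p)/p.
= lim_{p→0} H(p) = H(0) = num(0)/den(0) = 0.25/0.64 = 0.3906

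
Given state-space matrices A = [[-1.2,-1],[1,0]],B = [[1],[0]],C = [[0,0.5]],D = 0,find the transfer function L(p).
L(p) = C(pI - A)⁻¹B + D.
Characteristic polynomial det(pI - A) = p^2 + 1.2*p + 1.
Numerator from C·adj(pI-A)·B + D·det(pI-A) = 0.5.
L(p) = (0.5)/(p^2 + 1.2*p + 1)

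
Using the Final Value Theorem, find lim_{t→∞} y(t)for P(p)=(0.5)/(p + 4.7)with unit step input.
FVT: lim_{t→∞} y(t) = lim_{p→0} p*Y(p) where Y(p) = P(p)/p.
= lim_{p→0} P(p) = P(0) = num(0)/den(0) = 0.5/4.7 = 0.1064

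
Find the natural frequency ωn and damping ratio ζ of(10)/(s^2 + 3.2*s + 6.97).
Underdamped: complex pole -1.6 + 2.1j. ωn = |pole| = 2.64, ζ = -Re(pole)/ωn = 0.606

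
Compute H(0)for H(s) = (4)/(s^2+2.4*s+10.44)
DC gain = H(0) = num(0)/den(0) = 4/10.44 = 0.3831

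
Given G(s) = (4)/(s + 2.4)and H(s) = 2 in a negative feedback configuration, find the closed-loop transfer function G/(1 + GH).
Closed-loop T = G/(1+GH).
Numerator: G_num * H_den = 4.
Denominator: G_den * H_den + G_num * H_num = (s + 2.4) + (8) = s + 10.4.
T(s) = (4)/(s + 10.4)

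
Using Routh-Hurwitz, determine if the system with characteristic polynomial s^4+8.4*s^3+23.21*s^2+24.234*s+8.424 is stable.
Routh array:
s^4: [1, 23.21, 8.424]; s^3: [8.4, 24.234]; s^2: [20.325, 8.424]; s^1: [20.7525]; s^0: [8.424]
First column: [1, 8.4, 20.325, 20.7525, 8.424]. Sign changes = 0.
Yes, stable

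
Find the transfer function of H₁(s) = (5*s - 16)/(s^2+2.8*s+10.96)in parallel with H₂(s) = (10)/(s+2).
Parallel: H = H₁ + H₂ = (n₁·d₂ + n₂·d₁)/(d₁·d₂).
n₁·d₂ = 5*s^2 - 6*s - 32. n₂·d₁ = 10*s^2 + 28*s + 109.6. Sum = 15*s^2 + 22*s + 77.6. d₁·d₂ = s^3 + 4.8*s^2 + 16.56*s + 21.92.
H(s) = (15*s^2 + 22*s + 77.6)/(s^3 + 4.8*s^2 + 16.56*s + 21.92)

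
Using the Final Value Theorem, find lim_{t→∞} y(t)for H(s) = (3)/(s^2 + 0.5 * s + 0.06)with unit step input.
FVT: lim_{t→∞} y(t) = lim_{s→0} s*Y(s) where Y(s) = H(s)/s.
= lim_{s→0} H(s) = H(0) = num(0)/den(0) = 3/0.06 = 50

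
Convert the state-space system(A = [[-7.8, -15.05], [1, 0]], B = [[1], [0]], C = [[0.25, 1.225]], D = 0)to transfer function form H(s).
H(s) = C(sI - A)⁻¹B + D.
Characteristic polynomial det(sI - A) = s^2 + 7.8*s + 15.05.
Numerator from C·adj(sI-A)·B + D·det(sI-A) = 0.25*s + 1.225.
H(s) = (0.25*s + 1.225)/(s^2 + 7.8*s + 15.05)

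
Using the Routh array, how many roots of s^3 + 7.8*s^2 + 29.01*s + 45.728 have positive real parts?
Routh array:
s^3: [1, 29.01]; s^2: [7.8, 45.728]; s^1: [23.1474]; s^0: [45.728]
First column: [1, 7.8, 23.1474, 45.728]. Sign changes = RHP roots = 0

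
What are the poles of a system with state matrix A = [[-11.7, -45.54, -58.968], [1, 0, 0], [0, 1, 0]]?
Eigenvalues solve det(λI - A) = 0.
Characteristic polynomial: λ^3 + 11.7*λ^2 + 45.54*λ + 58.968 = 0.
Factor: (λ + 4.2)(λ + 3.9)(λ + 3.6) = 0.
Roots: -3.6, -3.9, -4.2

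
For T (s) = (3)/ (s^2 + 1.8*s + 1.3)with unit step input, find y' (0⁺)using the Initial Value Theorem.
IVT: y'(0⁺) = lim_{s→∞} s²·Y(s) = lim_{s→∞} s·T(s).
deg(num) = 0, deg(den) = 2, relative degree = 2 ≥ 2, so s·T(s) → 0. Initial slope = 0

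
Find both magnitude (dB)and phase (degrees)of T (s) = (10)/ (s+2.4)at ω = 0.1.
Substitute s = j*0.1: T(j0.1) = 4.15945 - 0.17331j.
|T| = 20*log₁₀(sqrt(Re²+Im²)) = 12.39 dB.
∠T = atan2(Im, Re) = -2.39°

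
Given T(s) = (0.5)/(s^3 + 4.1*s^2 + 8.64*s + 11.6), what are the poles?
Set denominator = 0: s^3 + 4.1*s^2 + 8.64*s + 11.6 = (s + 2.5)(s^2 + 1.6*s + 4.64) = 0 → Poles: -0.8 + 2j, -0.8 - 2j, -2.5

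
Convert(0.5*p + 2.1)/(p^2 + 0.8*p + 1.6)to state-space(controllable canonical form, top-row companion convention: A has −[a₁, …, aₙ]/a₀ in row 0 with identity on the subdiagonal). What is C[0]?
Reachable canonical form: C = numerator coefficients (right-aligned, zero-padded to length n).
num = 0.5*p + 2.1, C = [[0.5, 2.1]].
C[0] = 0.5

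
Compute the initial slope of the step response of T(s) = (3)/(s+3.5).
IVT: y'(0⁺) = lim_{s→∞} s²·Y(s) = lim_{s→∞} s·T(s).
deg(num) = 0, deg(den) = 1, relative degree = 1, so s·T(s) → (leading num)/(leading den) = 3/1 = 3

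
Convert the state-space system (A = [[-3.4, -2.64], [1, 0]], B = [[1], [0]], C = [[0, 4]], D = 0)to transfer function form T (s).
T(s) = C(sI - A)⁻¹B + D.
Characteristic polynomial det(sI - A) = s^2 + 3.4*s + 2.64.
Numerator from C·adj(sI-A)·B + D·det(sI-A) = 4.
T(s) = (4)/(s^2 + 3.4*s + 2.64)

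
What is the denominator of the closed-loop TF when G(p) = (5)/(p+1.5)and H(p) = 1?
Characteristic poly = G_den * H_den + G_num * H_num = (p + 1.5) + (5) = p + 6.5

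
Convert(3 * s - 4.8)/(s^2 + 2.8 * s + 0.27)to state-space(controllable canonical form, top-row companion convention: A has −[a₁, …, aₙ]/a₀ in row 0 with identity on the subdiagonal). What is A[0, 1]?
Reachable canonical form for den = s^2 + 2.8*s + 0.27: top row of A = -[a₁,a₂,...,aₙ]/a₀, ones on the subdiagonal, zeros elsewhere.
A = [[-2.8, -0.27], [1, 0]].
A[0,1] = -0.27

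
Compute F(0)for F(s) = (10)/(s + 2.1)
DC gain = F(0) = num(0)/den(0) = 10/2.1 = 4.762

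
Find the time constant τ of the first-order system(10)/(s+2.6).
First-order system: τ = -1/pole. Pole = -2.6. τ = -1/(-2.6) = 0.3846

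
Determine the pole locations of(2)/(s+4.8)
Set denominator = 0: s + 4.8 = 0 → Poles: -4.8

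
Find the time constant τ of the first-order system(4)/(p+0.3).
First-order system: τ = -1/pole. Pole = -0.3. τ = -1/(-0.3) = 3.333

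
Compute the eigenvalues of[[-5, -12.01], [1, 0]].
Eigenvalues solve det(λI - A) = 0.
Characteristic polynomial: λ^2 + 5*λ + 12.01 = 0.
Roots: -2.5 + 2.4j, -2.5 - 2.4j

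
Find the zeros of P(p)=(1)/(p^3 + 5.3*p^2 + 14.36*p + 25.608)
Numerator is a nonzero constant (1) → Zeros: none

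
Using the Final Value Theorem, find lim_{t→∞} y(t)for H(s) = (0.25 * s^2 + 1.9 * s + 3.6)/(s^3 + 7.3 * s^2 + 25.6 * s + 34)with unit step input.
FVT: lim_{t→∞} y(t) = lim_{s→0} s*Y(s) where Y(s) = H(s)/s.
= lim_{s→0} H(s) = H(0) = num(0)/den(0) = 3.6/34 = 0.1059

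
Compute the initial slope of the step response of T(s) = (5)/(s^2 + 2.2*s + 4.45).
IVT: y'(0⁺) = lim_{s→∞} s²·Y(s) = lim_{s→∞} s·T(s).
deg(num) = 0, deg(den) = 2, relative degree = 2 ≥ 2, so s·T(s) → 0. Initial slope = 0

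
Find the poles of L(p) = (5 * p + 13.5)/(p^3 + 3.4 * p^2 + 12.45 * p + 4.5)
Set denominator = 0: p^3 + 3.4*p^2 + 12.45*p + 4.5 = (p + 0.4)(p^2 + 3*p + 11.25) = 0 → Poles: -0.4, -1.5 + 3j, -1.5 - 3j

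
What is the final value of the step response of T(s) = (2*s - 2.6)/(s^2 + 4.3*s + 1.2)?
FVT: lim_{t→∞} y(t) = lim_{s→0} s*Y(s) where Y(s) = T(s)/s.
= lim_{s→0} T(s) = T(0) = num(0)/den(0) = -2.6/1.2 = -2.167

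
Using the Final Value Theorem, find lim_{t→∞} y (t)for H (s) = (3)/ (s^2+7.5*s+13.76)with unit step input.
FVT: lim_{t→∞} y(t) = lim_{s→0} s*Y(s) where Y(s) = H(s)/s.
= lim_{s→0} H(s) = H(0) = num(0)/den(0) = 3/13.76 = 0.218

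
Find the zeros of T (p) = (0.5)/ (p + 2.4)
Numerator is a nonzero constant (0.5) → Zeros: none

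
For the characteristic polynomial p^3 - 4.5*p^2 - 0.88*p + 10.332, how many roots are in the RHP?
p^3 - 4.5*p^2 - 0.88*p + 10.332 = (p - 4.1)(p + 1.4)(p - 1.8). Poles: -1.4, 1.8, 4.1. RHP poles (Re>0): 2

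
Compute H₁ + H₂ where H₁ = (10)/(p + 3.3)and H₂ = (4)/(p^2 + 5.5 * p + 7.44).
Parallel: H = H₁ + H₂ = (n₁·d₂ + n₂·d₁)/(d₁·d₂).
n₁·d₂ = 10*p^2 + 55*p + 74.4. n₂·d₁ = 4*p + 13.2. Sum = 10*p^2 + 59*p + 87.6. d₁·d₂ = p^3 + 8.8*p^2 + 25.59*p + 24.552.
H(p) = (10*p^2 + 59*p + 87.6)/(p^3 + 8.8*p^2 + 25.59*p + 24.552)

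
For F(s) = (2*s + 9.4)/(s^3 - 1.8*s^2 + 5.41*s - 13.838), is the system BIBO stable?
Denominator: s^3 - 1.8*s^2 + 5.41*s - 13.838 = (s - 2.2)(s^2 + 0.4*s + 6.29). Poles: -0.2 + 2.5j, -0.2 - 2.5j, 2.2. All Re(p)<0: No (unstable)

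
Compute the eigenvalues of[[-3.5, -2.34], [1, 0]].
Eigenvalues solve det(λI - A) = 0.
Characteristic polynomial: λ^2 + 3.5*λ + 2.34 = 0.
Factor: (λ + 2.6)(λ + 0.9) = 0.
Roots: -0.9, -2.6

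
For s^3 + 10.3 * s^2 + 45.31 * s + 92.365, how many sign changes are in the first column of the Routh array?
Routh array:
s^3: [1, 45.31]; s^2: [10.3, 92.365]; s^1: [36.3425]; s^0: [92.365]
First column: [1, 10.3, 36.3425, 92.365]. Sign changes = 0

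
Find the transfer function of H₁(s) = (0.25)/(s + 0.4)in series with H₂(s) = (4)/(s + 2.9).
Series: H = H₁ · H₂ = (n₁·n₂)/(d₁·d₂).
Num: n₁·n₂ = 1. Den: d₁·d₂ = s^2 + 3.3*s + 1.16.
H(s) = (1)/(s^2 + 3.3*s + 1.16)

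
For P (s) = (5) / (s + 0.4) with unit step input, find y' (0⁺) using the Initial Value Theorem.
IVT: y'(0⁺) = lim_{s→∞} s²·Y(s) = lim_{s→∞} s·P(s).
deg(num) = 0, deg(den) = 1, relative degree = 1, so s·P(s) → (leading num)/(leading den) = 5/1 = 5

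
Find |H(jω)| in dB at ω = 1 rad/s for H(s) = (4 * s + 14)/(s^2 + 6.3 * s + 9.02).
Substitute s = j*1: H(j1) = 1.32179 - 0.539561j.
|H(j1)| = sqrt(Re² + Im²) = 1.428.
20*log₁₀(1.428) = 3.09 dB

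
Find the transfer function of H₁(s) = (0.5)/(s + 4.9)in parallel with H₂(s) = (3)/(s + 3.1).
Parallel: H = H₁ + H₂ = (n₁·d₂ + n₂·d₁)/(d₁·d₂).
n₁·d₂ = 0.5*s + 1.55. n₂·d₁ = 3*s + 14.7. Sum = 3.5*s + 16.25. d₁·d₂ = s^2 + 8*s + 15.19.
H(s) = (3.5*s + 16.25)/(s^2 + 8*s + 15.19)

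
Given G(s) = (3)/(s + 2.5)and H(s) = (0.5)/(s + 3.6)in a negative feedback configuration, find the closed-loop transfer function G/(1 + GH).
Closed-loop T = G/(1+GH).
Numerator: G_num * H_den = 3*s + 10.8.
Denominator: G_den * H_den + G_num * H_num = (s^2 + 6.1*s + 9) + (1.5) = s^2 + 6.1*s + 10.5.
T(s) = (3*s + 10.8)/(s^2 + 6.1*s + 10.5)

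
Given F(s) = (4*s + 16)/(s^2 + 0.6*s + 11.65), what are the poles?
Set denominator = 0: s^2 + 0.6*s + 11.65 = 0 → Poles: -0.3 + 3.4j, -0.3 - 3.4j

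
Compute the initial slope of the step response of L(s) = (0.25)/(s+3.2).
IVT: y'(0⁺) = lim_{s→∞} s²·Y(s) = lim_{s→∞} s·L(s).
deg(num) = 0, deg(den) = 1, relative degree = 1, so s·L(s) → (leading num)/(leading den) = 0.25/1 = 0.25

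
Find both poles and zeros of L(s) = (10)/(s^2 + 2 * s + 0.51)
Set denominator = 0: s^2 + 2*s + 0.51 = (s + 0.3)(s + 1.7) = 0 → Poles: -0.3, -1.7
Numerator is a nonzero constant (10) → Zeros: none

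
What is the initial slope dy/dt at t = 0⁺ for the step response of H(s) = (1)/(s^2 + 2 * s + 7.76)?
IVT: y'(0⁺) = lim_{s→∞} s²·Y(s) = lim_{s→∞} s·H(s).
deg(num) = 0, deg(den) = 2, relative degree = 2 ≥ 2, so s·H(s) → 0. Initial slope = 0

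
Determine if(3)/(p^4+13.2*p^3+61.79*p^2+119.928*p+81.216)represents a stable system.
Denominator: p^4 + 13.2*p^3 + 61.79*p^2 + 119.928*p + 81.216 = (p + 4.5)(p + 2.4)(p + 4.7)(p + 1.6). Poles: -1.6, -2.4, -4.5, -4.7. All Re(p)<0: Yes (stable)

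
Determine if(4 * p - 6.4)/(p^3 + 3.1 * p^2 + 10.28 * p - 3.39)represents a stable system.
Denominator: p^3 + 3.1*p^2 + 10.28*p - 3.39 = (p - 0.3)(p^2 + 3.4*p + 11.3). Poles: -1.7 + 2.9j, -1.7 - 2.9j, 0.3. All Re(p)<0: No (unstable)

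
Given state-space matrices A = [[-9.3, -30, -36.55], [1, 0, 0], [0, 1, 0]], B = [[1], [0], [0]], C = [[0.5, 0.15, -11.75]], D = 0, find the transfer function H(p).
H(p) = C(pI - A)⁻¹B + D.
Characteristic polynomial det(pI - A) = p^3 + 9.3*p^2 + 30*p + 36.55.
Numerator from C·adj(pI-A)·B + D·det(pI-A) = 0.5*p^2 + 0.15*p - 11.75.
H(p) = (0.5*p^2 + 0.15*p - 11.75)/(p^3 + 9.3*p^2 + 30*p + 36.55)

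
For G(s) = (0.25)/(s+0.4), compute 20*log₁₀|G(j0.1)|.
Substitute s = j*0.1: G(j0.1) = 0.588235 - 0.147059j.
|G(j0.1)| = sqrt(Re² + Im²) = 0.6063.
20*log₁₀(0.6063) = -4.35 dB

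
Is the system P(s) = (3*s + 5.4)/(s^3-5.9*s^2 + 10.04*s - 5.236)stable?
Denominator: s^3 - 5.9*s^2 + 10.04*s - 5.236 = (s - 3.4)(s - 1.1)(s - 1.4). Poles: 1.1, 1.4, 3.4. All Re(p)<0: No (unstable)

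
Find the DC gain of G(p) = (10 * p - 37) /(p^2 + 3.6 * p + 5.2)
DC gain = G(0) = num(0)/den(0) = -37/5.2 = -7.115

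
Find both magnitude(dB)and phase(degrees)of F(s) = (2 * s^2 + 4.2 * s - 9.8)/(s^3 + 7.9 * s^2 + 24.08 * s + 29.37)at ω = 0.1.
Substitute s = j*0.1: F(j0.1) = -0.331837 + 0.0416078j.
|F| = 20*log₁₀(sqrt(Re²+Im²)) = -9.51 dB.
∠F = atan2(Im, Re) = 172.85°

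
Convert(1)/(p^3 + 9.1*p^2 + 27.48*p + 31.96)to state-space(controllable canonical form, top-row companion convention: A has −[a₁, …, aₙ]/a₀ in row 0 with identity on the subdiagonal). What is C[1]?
Reachable canonical form: C = numerator coefficients (right-aligned, zero-padded to length n).
num = 1, C = [[0, 0, 1]].
C[1] = 0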